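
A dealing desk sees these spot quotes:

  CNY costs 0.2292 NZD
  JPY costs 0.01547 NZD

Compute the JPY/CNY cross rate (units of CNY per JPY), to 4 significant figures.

1 JPY × 0.01547 = 0.01547 NZD
0.01547 NZD ÷ 0.2292 = 0.0674956 CNY

JPY/CNY = 0.06750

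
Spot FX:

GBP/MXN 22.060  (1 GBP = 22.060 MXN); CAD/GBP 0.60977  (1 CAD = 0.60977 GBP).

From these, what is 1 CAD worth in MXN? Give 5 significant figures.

1 CAD × 0.60977 = 0.60977 GBP
0.60977 GBP × 22.060 = 13.4515 MXN

CAD/MXN = 13.452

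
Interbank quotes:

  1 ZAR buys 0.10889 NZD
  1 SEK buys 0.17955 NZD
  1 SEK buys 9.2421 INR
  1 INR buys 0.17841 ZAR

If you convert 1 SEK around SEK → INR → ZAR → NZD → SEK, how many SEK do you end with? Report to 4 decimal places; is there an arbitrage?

Around SEK → INR → ZAR → NZD → SEK: 1 × 9.2421 × 0.17841 × 0.10889 ÷ 0.17955 = 0.999983
Product ≈ 1 (deviation 0.002%, within rounding noise).

1.0000 (no arbitrage)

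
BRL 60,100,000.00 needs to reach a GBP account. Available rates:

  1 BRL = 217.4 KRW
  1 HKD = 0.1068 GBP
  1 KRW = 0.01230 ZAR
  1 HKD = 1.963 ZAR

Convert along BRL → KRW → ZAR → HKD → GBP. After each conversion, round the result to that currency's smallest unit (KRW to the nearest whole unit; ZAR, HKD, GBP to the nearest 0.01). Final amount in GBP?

GBP 8,743,595.87

BRL 60,100,000.00 × 217.4 = KRW 13,065,740,000
KRW 13,065,740,000 × 0.01230 = ZAR 160,708,602.00
ZAR 160,708,602.00 ÷ 1.963 = HKD 81,868,875.19
HKD 81,868,875.19 × 0.1068 = GBP 8,743,595.87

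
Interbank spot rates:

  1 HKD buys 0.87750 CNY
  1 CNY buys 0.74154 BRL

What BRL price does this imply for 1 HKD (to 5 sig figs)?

1 HKD × 0.87750 = 0.8775 CNY
0.8775 CNY × 0.74154 = 0.650701 BRL

HKD/BRL = 0.65070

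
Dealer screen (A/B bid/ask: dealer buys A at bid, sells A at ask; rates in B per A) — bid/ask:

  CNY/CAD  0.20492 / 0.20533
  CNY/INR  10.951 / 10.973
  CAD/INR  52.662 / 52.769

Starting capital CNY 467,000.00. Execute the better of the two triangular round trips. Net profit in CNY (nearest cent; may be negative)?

Best loop CNY → INR → CAD → CNY:
CNY 467,000.00 × 10.951 (sell CNY at bid) = INR 5,114,117.00
INR 5,114,117.00 ÷ 52.769 (buy CAD at ask) = CAD 96,915.18
CAD 96,915.18 ÷ 0.20533 (buy CNY at ask) = CNY 471,997.16

Net profit: CNY 4,997.16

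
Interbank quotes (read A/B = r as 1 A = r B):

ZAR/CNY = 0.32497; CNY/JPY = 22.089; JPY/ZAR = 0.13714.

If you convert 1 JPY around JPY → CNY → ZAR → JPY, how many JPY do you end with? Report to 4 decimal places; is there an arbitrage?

1.0158 (arbitrage exists)

Around JPY → CNY → ZAR → JPY: 1 ÷ 22.089 ÷ 0.32497 ÷ 0.13714 = 1.015819
Product > 1; profitable direction is JPY → CNY → ZAR → JPY.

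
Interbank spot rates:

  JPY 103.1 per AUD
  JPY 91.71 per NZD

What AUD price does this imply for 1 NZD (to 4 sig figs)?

NZD/AUD = 0.8895

1 NZD × 91.71 = 91.71 JPY
91.71 JPY ÷ 103.1 = 0.889525 AUD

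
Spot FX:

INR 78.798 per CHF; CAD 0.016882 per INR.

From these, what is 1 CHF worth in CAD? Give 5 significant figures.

1 CHF × 78.798 = 78.798 INR
78.798 INR × 0.016882 = 1.33027 CAD

CHF/CAD = 1.3303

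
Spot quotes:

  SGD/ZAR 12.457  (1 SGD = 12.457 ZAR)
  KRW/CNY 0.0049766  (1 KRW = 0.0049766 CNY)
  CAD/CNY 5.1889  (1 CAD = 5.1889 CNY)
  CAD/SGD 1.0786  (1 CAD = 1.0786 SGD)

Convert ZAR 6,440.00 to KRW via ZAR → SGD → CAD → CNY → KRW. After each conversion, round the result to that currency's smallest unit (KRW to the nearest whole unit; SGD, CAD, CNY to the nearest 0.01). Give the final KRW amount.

KRW 499,757

ZAR 6,440.00 ÷ 12.457 = SGD 516.98
SGD 516.98 ÷ 1.0786 = CAD 479.31
CAD 479.31 × 5.1889 = CNY 2,487.09
CNY 2,487.09 ÷ 0.0049766 = KRW 499,757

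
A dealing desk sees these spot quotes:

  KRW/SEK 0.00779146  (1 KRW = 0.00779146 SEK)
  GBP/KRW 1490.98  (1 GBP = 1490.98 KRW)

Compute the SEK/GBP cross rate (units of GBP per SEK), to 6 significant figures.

SEK/GBP = 0.0860814

1 SEK ÷ 0.00779146 = 128.346 KRW
128.346 KRW ÷ 1490.98 = 0.0860814 GBP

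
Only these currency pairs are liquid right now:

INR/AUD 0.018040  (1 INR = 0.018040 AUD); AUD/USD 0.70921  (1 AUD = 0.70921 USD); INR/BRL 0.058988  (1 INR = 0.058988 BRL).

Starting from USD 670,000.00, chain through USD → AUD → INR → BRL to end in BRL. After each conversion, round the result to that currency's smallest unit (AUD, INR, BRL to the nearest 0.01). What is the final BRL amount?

USD 670,000.00 ÷ 0.70921 = AUD 944,713.13
AUD 944,713.13 ÷ 0.018040 = INR 52,367,690.13
INR 52,367,690.13 × 0.058988 = BRL 3,089,065.31

BRL 3,089,065.31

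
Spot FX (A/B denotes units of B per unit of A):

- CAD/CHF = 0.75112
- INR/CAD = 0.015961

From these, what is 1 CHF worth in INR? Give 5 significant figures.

CHF/INR = 83.412

1 CHF ÷ 0.75112 = 1.33135 CAD
1.33135 CAD ÷ 0.015961 = 83.4124 INR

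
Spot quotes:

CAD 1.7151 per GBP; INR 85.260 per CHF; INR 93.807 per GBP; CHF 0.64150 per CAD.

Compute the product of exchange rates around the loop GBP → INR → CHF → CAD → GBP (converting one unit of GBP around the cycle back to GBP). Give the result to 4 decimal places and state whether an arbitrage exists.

1.0000 (no arbitrage)

Around GBP → INR → CHF → CAD → GBP: 1 × 93.807 ÷ 85.260 ÷ 0.64150 ÷ 1.7151 = 1.000009
Product ≈ 1 (deviation 0.001%, within rounding noise).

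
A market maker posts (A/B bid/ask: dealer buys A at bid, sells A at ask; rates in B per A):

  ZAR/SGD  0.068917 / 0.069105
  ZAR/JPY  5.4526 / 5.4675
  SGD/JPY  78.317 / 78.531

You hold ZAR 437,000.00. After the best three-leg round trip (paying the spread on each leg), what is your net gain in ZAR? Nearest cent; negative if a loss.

Best loop ZAR → JPY → SGD → ZAR:
ZAR 437,000.00 × 5.4526 (sell ZAR at bid) = JPY 2,382,786
JPY 2,382,786 ÷ 78.531 (buy SGD at ask) = SGD 30,341.98
SGD 30,341.98 ÷ 0.069105 (buy ZAR at ask) = ZAR 439,070.72

Net profit: ZAR 2,070.72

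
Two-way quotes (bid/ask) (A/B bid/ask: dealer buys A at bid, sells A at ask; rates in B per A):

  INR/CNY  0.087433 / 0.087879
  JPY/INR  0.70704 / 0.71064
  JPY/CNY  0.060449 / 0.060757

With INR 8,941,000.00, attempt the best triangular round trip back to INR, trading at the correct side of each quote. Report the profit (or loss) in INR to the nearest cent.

Net profit: INR 156,229.22

Best loop INR → CNY → JPY → INR:
INR 8,941,000.00 × 0.087433 (sell INR at bid) = CNY 781,738.45
CNY 781,738.45 ÷ 0.060757 (buy JPY at ask) = JPY 12,866,640
JPY 12,866,640 × 0.70704 (sell JPY at bid) = INR 9,097,229.22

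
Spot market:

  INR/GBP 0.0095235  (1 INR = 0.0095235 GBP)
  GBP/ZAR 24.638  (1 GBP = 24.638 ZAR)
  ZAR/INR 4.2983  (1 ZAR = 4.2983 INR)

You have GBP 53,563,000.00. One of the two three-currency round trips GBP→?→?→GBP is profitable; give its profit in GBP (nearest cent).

Profitable loop is GBP → ZAR → INR → GBP:
GBP 53,563,000.00 × 24.638 = ZAR 1,319,685,194.00
ZAR 1,319,685,194.00 × 4.2983 = INR 5,672,402,869.37
INR 5,672,402,869.37 × 0.0095235 = GBP 54,021,128.73
Profit = GBP 54,021,128.73 − GBP 53,563,000.00

Profit: GBP 458,128.73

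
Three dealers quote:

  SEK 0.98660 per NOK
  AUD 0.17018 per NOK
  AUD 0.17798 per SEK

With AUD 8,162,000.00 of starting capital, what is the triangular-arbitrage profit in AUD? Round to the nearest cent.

Profitable loop is AUD → NOK → SEK → AUD:
AUD 8,162,000.00 ÷ 0.17018 = NOK 47,960,982.49
NOK 47,960,982.49 × 0.98660 = SEK 47,318,305.32
SEK 47,318,305.32 × 0.17798 = AUD 8,421,711.98
Profit = AUD 8,421,711.98 − AUD 8,162,000.00

Profit: AUD 259,711.98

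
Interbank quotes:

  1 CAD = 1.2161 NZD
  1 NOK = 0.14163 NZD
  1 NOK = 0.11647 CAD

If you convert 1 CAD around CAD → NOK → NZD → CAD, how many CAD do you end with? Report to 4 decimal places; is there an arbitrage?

0.9999 (no arbitrage)

Around CAD → NOK → NZD → CAD: 1 ÷ 0.11647 × 0.14163 ÷ 1.2161 = 0.999935
Product ≈ 1 (deviation 0.006%, within rounding noise).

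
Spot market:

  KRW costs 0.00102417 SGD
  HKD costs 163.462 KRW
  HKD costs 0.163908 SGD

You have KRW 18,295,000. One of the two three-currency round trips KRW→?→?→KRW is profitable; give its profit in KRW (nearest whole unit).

Profit: KRW 391,206

Profitable loop is KRW → SGD → HKD → KRW:
KRW 18,295,000 × 0.00102417 = SGD 18,737.19
SGD 18,737.19 ÷ 0.163908 = HKD 114,315.29
HKD 114,315.29 × 163.462 = KRW 18,686,206
Profit = KRW 18,686,206 − KRW 18,295,000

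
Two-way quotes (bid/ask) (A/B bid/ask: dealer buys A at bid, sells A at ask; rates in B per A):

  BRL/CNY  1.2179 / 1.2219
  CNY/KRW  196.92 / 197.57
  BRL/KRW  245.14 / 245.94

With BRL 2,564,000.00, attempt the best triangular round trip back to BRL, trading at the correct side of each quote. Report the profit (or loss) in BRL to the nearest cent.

Best loop BRL → KRW → CNY → BRL:
BRL 2,564,000.00 × 245.14 (sell BRL at bid) = KRW 628,538,960
KRW 628,538,960 ÷ 197.57 (buy CNY at ask) = CNY 3,181,348.18
CNY 3,181,348.18 ÷ 1.2219 (buy BRL at ask) = BRL 2,603,607.64

Net profit: BRL 39,607.64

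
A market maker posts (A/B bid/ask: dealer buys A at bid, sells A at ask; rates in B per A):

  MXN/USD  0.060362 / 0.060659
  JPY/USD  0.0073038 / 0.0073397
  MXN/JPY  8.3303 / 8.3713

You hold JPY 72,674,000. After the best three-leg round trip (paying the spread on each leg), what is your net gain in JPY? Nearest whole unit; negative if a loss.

Best loop JPY → USD → MXN → JPY:
JPY 72,674,000 × 0.0073038 (sell JPY at bid) = USD 530,796.36
USD 530,796.36 ÷ 0.060659 (buy MXN at ask) = MXN 8,750,496.40
MXN 8,750,496.40 × 8.3303 (sell MXN at bid) = JPY 72,894,260

Net profit: JPY 220,260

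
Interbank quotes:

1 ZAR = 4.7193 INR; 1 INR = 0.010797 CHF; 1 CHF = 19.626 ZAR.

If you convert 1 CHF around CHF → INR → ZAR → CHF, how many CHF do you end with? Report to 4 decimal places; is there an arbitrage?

1.0000 (no arbitrage)

Around CHF → INR → ZAR → CHF: 1 ÷ 0.010797 ÷ 4.7193 ÷ 19.626 = 0.999971
Product ≈ 1 (deviation 0.003%, within rounding noise).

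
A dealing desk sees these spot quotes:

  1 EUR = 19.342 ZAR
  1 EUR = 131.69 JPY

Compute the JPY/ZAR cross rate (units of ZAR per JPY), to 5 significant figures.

JPY/ZAR = 0.14688

1 JPY ÷ 131.69 = 0.00759359 EUR
0.00759359 EUR × 19.342 = 0.146875 ZAR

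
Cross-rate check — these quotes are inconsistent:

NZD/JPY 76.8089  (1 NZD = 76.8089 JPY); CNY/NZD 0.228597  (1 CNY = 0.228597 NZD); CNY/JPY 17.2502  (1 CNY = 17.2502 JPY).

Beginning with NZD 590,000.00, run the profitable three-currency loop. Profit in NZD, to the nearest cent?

Profit: NZD 10,537.25

Profitable loop is NZD → JPY → CNY → NZD:
NZD 590,000.00 × 76.8089 = JPY 45,317,251
JPY 45,317,251 ÷ 17.2502 = CNY 2,627,056.56
CNY 2,627,056.56 × 0.228597 = NZD 600,537.25
Profit = NZD 600,537.25 − NZD 590,000.00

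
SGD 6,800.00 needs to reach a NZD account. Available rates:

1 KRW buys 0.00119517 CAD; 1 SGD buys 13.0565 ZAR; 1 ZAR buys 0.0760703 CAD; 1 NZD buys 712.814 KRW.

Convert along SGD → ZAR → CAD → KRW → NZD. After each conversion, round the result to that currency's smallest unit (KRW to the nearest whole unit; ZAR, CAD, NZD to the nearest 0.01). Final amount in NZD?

NZD 7,927.66

SGD 6,800.00 × 13.0565 = ZAR 88,784.20
ZAR 88,784.20 × 0.0760703 = CAD 6,753.84
CAD 6,753.84 ÷ 0.00119517 = KRW 5,650,945
KRW 5,650,945 ÷ 712.814 = NZD 7,927.66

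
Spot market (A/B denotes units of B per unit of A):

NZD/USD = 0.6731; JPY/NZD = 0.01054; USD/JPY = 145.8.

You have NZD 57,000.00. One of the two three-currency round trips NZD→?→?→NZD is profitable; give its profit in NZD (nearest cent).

Profit: NZD 1,959.34

Profitable loop is NZD → USD → JPY → NZD:
NZD 57,000.00 × 0.6731 = USD 38,366.70
USD 38,366.70 × 145.8 = JPY 5,593,865
JPY 5,593,865 × 0.01054 = NZD 58,959.34
Profit = NZD 58,959.34 − NZD 57,000.00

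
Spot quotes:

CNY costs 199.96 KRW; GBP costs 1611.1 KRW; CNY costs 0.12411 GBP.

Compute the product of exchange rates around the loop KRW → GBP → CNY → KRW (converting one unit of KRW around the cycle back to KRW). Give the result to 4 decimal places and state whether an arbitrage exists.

Around KRW → GBP → CNY → KRW: 1 ÷ 1611.1 ÷ 0.12411 × 199.96 = 1.000032
Product ≈ 1 (deviation 0.003%, within rounding noise).

1.0000 (no arbitrage)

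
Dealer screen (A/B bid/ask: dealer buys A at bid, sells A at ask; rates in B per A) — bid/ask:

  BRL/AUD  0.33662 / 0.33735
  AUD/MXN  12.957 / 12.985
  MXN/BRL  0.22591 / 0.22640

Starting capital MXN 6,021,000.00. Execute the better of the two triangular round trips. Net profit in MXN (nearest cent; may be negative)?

Best loop MXN → AUD → BRL → MXN:
MXN 6,021,000.00 ÷ 12.985 (buy AUD at ask) = AUD 463,688.87
AUD 463,688.87 ÷ 0.33735 (buy BRL at ask) = BRL 1,374,503.84
BRL 1,374,503.84 ÷ 0.22640 (buy MXN at ask) = MXN 6,071,130.05

Net profit: MXN 50,130.05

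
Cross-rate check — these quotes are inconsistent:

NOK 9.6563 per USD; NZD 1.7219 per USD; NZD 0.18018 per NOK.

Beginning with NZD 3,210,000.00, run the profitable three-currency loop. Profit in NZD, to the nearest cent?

Profit: NZD 33,504.01

Profitable loop is NZD → USD → NOK → NZD:
NZD 3,210,000.00 ÷ 1.7219 = USD 1,864,219.76
USD 1,864,219.76 × 9.6563 = NOK 18,001,465.24
NOK 18,001,465.24 × 0.18018 = NZD 3,243,504.01
Profit = NZD 3,243,504.01 − NZD 3,210,000.00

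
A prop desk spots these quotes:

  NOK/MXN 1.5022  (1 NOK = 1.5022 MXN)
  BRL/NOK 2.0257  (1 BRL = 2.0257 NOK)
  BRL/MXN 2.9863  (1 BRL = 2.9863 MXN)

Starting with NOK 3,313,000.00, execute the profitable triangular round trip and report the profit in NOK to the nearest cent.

Profit: NOK 62,910.21

Profitable loop is NOK → MXN → BRL → NOK:
NOK 3,313,000.00 × 1.5022 = MXN 4,976,788.60
MXN 4,976,788.60 ÷ 2.9863 = BRL 1,666,540.07
BRL 1,666,540.07 × 2.0257 = NOK 3,375,910.21
Profit = NOK 3,375,910.21 − NOK 3,313,000.00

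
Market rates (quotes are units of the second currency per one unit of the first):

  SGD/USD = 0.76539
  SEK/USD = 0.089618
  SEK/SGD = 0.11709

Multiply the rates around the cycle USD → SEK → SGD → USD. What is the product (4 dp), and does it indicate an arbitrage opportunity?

Around USD → SEK → SGD → USD: 1 ÷ 0.089618 × 0.11709 × 0.76539 = 1.000017
Product ≈ 1 (deviation 0.002%, within rounding noise).

1.0000 (no arbitrage)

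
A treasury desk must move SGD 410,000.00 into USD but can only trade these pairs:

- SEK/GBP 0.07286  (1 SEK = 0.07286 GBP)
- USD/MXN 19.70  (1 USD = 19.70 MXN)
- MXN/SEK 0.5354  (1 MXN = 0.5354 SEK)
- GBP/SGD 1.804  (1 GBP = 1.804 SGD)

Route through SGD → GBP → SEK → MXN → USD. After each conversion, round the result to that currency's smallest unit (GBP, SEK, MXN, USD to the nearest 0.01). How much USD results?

SGD 410,000.00 ÷ 1.804 = GBP 227,272.73
GBP 227,272.73 ÷ 0.07286 = SEK 3,119,307.30
SEK 3,119,307.30 ÷ 0.5354 = MXN 5,826,124.95
MXN 5,826,124.95 ÷ 19.70 = USD 295,742.38

USD 295,742.38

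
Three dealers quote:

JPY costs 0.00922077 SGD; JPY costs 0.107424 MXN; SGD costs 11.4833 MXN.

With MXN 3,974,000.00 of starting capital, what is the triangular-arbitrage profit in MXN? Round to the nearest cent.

Profitable loop is MXN → SGD → JPY → MXN:
MXN 3,974,000.00 ÷ 11.4833 = SGD 346,067.77
SGD 346,067.77 ÷ 0.00922077 = JPY 37,531,331
JPY 37,531,331 × 0.107424 = MXN 4,031,765.67
Profit = MXN 4,031,765.67 − MXN 3,974,000.00

Profit: MXN 57,765.67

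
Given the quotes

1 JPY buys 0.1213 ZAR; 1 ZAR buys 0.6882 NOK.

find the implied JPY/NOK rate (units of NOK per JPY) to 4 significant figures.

1 JPY × 0.1213 = 0.1213 ZAR
0.1213 ZAR × 0.6882 = 0.0834787 NOK

JPY/NOK = 0.08348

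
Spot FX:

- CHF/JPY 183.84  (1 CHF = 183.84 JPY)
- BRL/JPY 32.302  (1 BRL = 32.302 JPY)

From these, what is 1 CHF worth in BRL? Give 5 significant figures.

CHF/BRL = 5.6913

1 CHF × 183.84 = 183.84 JPY
183.84 JPY ÷ 32.302 = 5.69129 BRL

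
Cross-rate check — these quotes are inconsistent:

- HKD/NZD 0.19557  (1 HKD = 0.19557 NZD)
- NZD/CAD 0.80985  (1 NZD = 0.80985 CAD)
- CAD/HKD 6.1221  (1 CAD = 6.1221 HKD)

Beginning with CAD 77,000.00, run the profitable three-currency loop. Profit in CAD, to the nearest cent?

Profitable loop is CAD → NZD → HKD → CAD:
CAD 77,000.00 ÷ 0.80985 = NZD 95,079.34
NZD 95,079.34 ÷ 0.19557 = HKD 486,165.24
HKD 486,165.24 ÷ 6.1221 = CAD 79,411.52
Profit = CAD 79,411.52 − CAD 77,000.00

Profit: CAD 2,411.52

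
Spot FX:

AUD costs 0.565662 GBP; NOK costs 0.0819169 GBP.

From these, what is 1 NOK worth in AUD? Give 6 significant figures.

1 NOK × 0.0819169 = 0.0819169 GBP
0.0819169 GBP ÷ 0.565662 = 0.144816 AUD

NOK/AUD = 0.144816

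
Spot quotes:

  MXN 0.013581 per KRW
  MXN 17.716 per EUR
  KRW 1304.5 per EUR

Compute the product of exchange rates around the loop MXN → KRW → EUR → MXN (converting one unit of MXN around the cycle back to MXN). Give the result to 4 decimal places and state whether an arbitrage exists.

Around MXN → KRW → EUR → MXN: 1 ÷ 0.013581 ÷ 1304.5 × 17.716 = 0.999977
Product ≈ 1 (deviation 0.002%, within rounding noise).

1.0000 (no arbitrage)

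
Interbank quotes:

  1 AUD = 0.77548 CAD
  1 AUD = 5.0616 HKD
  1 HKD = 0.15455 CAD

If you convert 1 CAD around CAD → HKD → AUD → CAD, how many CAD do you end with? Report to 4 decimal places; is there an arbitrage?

Around CAD → HKD → AUD → CAD: 1 ÷ 0.15455 ÷ 5.0616 × 0.77548 = 0.991320
Product < 1; profitable direction is CAD → AUD → HKD → CAD.

0.9913 (arbitrage exists)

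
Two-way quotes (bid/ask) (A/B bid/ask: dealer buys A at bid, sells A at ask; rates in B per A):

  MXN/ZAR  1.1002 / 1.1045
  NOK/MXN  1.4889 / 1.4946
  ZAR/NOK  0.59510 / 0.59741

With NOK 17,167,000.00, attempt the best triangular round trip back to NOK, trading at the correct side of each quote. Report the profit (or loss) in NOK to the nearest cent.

Best loop NOK → ZAR → MXN → NOK:
NOK 17,167,000.00 ÷ 0.59741 (buy ZAR at ask) = ZAR 28,735,709.14
ZAR 28,735,709.14 ÷ 1.1045 (buy MXN at ask) = MXN 26,016,939.02
MXN 26,016,939.02 ÷ 1.4946 (buy NOK at ask) = NOK 17,407,292.26

Net profit: NOK 240,292.26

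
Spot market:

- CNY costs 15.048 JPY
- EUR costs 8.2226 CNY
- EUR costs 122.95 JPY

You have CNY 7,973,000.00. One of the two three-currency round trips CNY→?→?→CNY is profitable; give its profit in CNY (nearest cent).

Profit: CNY 50,820.00

Profitable loop is CNY → JPY → EUR → CNY:
CNY 7,973,000.00 × 15.048 = JPY 119,977,704
JPY 119,977,704 ÷ 122.95 = EUR 975,825.16
EUR 975,825.16 × 8.2226 = CNY 8,023,820.00
Profit = CNY 8,023,820.00 − CNY 7,973,000.00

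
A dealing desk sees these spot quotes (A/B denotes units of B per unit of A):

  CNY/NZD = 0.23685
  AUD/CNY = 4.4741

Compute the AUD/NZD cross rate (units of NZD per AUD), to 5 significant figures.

AUD/NZD = 1.0597

1 AUD × 4.4741 = 4.4741 CNY
4.4741 CNY × 0.23685 = 1.05969 NZD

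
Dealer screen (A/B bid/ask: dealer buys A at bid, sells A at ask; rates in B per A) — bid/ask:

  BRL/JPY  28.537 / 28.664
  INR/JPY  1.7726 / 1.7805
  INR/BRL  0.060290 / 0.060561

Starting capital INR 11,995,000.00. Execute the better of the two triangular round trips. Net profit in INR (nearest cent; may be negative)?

Net profit: INR 253,450.87

Best loop INR → JPY → BRL → INR:
INR 11,995,000.00 × 1.7726 (sell INR at bid) = JPY 21,262,337
JPY 21,262,337 ÷ 28.664 (buy BRL at ask) = BRL 741,778.43
BRL 741,778.43 ÷ 0.060561 (buy INR at ask) = INR 12,248,450.87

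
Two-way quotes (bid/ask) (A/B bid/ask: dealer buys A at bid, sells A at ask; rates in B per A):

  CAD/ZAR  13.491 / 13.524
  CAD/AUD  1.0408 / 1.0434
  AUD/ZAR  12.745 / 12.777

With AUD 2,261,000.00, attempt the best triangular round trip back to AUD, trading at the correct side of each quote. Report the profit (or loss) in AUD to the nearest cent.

Best loop AUD → CAD → ZAR → AUD:
AUD 2,261,000.00 ÷ 1.0434 (buy CAD at ask) = CAD 2,166,954.19
CAD 2,166,954.19 × 13.491 (sell CAD at bid) = ZAR 29,234,378.95
ZAR 29,234,378.95 ÷ 12.777 (buy AUD at ask) = AUD 2,288,047.19

Net profit: AUD 27,047.19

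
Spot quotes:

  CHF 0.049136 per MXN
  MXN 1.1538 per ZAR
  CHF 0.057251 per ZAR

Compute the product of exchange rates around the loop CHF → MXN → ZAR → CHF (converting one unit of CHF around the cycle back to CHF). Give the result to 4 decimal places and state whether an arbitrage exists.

Around CHF → MXN → ZAR → CHF: 1 ÷ 0.049136 ÷ 1.1538 × 0.057251 = 1.009840
Product > 1; profitable direction is CHF → MXN → ZAR → CHF.

1.0098 (arbitrage exists)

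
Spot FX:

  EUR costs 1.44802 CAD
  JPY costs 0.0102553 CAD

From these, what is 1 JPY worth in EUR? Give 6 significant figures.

1 JPY × 0.0102553 = 0.0102553 CAD
0.0102553 CAD ÷ 1.44802 = 0.00708229 EUR

JPY/EUR = 0.00708229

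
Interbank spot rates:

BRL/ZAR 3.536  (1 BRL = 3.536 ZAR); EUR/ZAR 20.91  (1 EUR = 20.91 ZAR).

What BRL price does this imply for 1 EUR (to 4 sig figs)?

EUR/BRL = 5.913

1 EUR × 20.91 = 20.91 ZAR
20.91 ZAR ÷ 3.536 = 5.91346 BRL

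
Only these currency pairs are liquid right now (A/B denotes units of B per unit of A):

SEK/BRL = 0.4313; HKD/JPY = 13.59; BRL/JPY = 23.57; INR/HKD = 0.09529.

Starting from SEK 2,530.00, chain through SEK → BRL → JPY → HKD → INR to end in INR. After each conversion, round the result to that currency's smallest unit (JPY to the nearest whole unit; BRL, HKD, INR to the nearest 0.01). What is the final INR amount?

SEK 2,530.00 × 0.4313 = BRL 1,091.19
BRL 1,091.19 × 23.57 = JPY 25,719
JPY 25,719 ÷ 13.59 = HKD 1,892.49
HKD 1,892.49 ÷ 0.09529 = INR 19,860.32

INR 19,860.32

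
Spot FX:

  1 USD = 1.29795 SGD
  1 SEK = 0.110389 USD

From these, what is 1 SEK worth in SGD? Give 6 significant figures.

1 SEK × 0.110389 = 0.110389 USD
0.110389 USD × 1.29795 = 0.143279 SGD

SEK/SGD = 0.143279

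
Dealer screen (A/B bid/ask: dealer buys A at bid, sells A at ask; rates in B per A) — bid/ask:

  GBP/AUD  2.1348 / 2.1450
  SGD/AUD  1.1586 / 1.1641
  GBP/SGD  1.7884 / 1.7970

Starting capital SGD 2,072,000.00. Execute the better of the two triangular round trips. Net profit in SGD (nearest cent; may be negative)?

Best loop SGD → GBP → AUD → SGD:
SGD 2,072,000.00 ÷ 1.7970 (buy GBP at ask) = GBP 1,153,032.83
GBP 1,153,032.83 × 2.1348 (sell GBP at bid) = AUD 2,461,494.49
AUD 2,461,494.49 ÷ 1.1641 (buy SGD at ask) = SGD 2,114,504.33

Net profit: SGD 42,504.33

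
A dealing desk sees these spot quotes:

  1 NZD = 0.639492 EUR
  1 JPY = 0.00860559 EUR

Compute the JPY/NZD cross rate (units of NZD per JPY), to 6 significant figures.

JPY/NZD = 0.0134569

1 JPY × 0.00860559 = 0.00860559 EUR
0.00860559 EUR ÷ 0.639492 = 0.0134569 NZD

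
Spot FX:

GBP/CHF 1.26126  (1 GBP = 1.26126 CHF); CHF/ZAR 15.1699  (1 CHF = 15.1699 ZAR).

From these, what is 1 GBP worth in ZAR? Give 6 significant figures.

GBP/ZAR = 19.1332

1 GBP × 1.26126 = 1.26126 CHF
1.26126 CHF × 15.1699 = 19.1332 ZAR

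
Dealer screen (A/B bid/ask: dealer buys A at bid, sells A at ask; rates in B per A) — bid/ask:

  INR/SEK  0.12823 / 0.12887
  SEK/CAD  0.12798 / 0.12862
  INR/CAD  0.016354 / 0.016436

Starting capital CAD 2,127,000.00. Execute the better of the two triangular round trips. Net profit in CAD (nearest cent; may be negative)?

Net result: CAD -3,251.40 (no profitable arbitrage after spreads)

Best loop CAD → INR → SEK → CAD:
CAD 2,127,000.00 ÷ 0.016436 (buy INR at ask) = INR 129,411,048.92
INR 129,411,048.92 × 0.12823 (sell INR at bid) = SEK 16,594,378.80
SEK 16,594,378.80 × 0.12798 (sell SEK at bid) = CAD 2,123,748.60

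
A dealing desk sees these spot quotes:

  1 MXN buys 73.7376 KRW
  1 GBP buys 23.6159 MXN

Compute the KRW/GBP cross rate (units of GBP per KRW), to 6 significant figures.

1 KRW ÷ 73.7376 = 0.0135616 MXN
0.0135616 MXN ÷ 23.6159 = 0.000574257 GBP

KRW/GBP = 0.000574257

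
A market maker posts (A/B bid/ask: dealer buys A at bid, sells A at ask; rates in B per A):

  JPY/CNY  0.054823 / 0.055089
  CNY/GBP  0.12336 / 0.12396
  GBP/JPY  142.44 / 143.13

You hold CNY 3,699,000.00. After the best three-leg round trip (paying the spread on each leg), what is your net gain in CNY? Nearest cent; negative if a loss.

Best loop CNY → JPY → GBP → CNY:
CNY 3,699,000.00 ÷ 0.055089 (buy JPY at ask) = JPY 67,145,891
JPY 67,145,891 ÷ 143.13 (buy GBP at ask) = GBP 469,125.21
GBP 469,125.21 ÷ 0.12396 (buy CNY at ask) = CNY 3,784,488.62

Net profit: CNY 85,488.62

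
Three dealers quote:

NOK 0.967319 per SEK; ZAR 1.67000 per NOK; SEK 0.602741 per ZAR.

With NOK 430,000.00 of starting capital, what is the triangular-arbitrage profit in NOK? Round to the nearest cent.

Profitable loop is NOK → SEK → ZAR → NOK:
NOK 430,000.00 ÷ 0.967319 = SEK 444,527.61
SEK 444,527.61 ÷ 0.602741 = ZAR 737,510.15
ZAR 737,510.15 ÷ 1.67000 = NOK 441,622.85
Profit = NOK 441,622.85 − NOK 430,000.00

Profit: NOK 11,622.85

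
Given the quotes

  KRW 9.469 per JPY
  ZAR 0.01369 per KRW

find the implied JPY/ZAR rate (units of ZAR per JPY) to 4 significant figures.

JPY/ZAR = 0.1296

1 JPY × 9.469 = 9.469 KRW
9.469 KRW × 0.01369 = 0.129631 ZAR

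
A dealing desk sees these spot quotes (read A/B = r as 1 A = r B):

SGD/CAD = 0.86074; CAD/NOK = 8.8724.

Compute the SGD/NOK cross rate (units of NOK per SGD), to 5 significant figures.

1 SGD × 0.86074 = 0.86074 CAD
0.86074 CAD × 8.8724 = 7.63683 NOK

SGD/NOK = 7.6368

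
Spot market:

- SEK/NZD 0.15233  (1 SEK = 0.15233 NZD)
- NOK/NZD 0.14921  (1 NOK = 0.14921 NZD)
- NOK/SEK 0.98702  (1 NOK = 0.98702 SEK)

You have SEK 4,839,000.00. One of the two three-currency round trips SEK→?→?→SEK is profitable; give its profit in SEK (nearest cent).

Profit: SEK 37,060.51

Profitable loop is SEK → NZD → NOK → SEK:
SEK 4,839,000.00 × 0.15233 = NZD 737,124.87
NZD 737,124.87 ÷ 0.14921 = NOK 4,940,184.10
NOK 4,940,184.10 × 0.98702 = SEK 4,876,060.51
Profit = SEK 4,876,060.51 − SEK 4,839,000.00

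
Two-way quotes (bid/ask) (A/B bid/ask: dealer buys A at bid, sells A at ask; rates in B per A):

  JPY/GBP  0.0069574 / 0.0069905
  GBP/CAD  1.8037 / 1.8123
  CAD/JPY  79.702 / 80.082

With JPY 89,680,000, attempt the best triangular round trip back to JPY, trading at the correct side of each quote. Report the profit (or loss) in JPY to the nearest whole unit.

Best loop JPY → GBP → CAD → JPY:
JPY 89,680,000 × 0.0069574 (sell JPY at bid) = GBP 623,939.63
GBP 623,939.63 × 1.8037 (sell GBP at bid) = CAD 1,125,399.91
CAD 1,125,399.91 × 79.702 (sell CAD at bid) = JPY 89,696,624

Net profit: JPY 16,624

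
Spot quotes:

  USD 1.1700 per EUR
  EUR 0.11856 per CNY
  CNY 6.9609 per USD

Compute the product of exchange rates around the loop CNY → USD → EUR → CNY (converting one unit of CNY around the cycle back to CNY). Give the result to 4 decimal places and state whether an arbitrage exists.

1.0356 (arbitrage exists)

Around CNY → USD → EUR → CNY: 1 ÷ 6.9609 ÷ 1.1700 ÷ 0.11856 = 1.035644
Product > 1; profitable direction is CNY → USD → EUR → CNY.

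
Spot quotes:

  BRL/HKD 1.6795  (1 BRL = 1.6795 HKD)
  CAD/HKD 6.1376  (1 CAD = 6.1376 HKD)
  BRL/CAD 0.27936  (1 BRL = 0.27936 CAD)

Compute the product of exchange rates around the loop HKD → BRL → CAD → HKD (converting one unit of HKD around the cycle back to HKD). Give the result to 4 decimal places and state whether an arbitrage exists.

1.0209 (arbitrage exists)

Around HKD → BRL → CAD → HKD: 1 ÷ 1.6795 × 0.27936 × 6.1376 = 1.020899
Product > 1; profitable direction is HKD → BRL → CAD → HKD.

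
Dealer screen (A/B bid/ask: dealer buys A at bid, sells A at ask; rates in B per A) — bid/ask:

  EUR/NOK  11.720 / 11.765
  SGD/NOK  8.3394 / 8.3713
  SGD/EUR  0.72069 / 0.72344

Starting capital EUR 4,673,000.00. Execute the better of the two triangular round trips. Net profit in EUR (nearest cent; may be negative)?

Best loop EUR → NOK → SGD → EUR:
EUR 4,673,000.00 × 11.720 (sell EUR at bid) = NOK 54,767,560.00
NOK 54,767,560.00 ÷ 8.3713 (buy SGD at ask) = SGD 6,542,300.48
SGD 6,542,300.48 × 0.72069 (sell SGD at bid) = EUR 4,714,970.53

Net profit: EUR 41,970.53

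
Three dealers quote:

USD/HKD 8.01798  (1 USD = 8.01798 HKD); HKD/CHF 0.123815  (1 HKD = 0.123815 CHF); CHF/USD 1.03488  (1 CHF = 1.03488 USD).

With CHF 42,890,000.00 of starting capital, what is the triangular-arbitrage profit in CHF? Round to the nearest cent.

Profitable loop is CHF → USD → HKD → CHF:
CHF 42,890,000.00 × 1.03488 = USD 44,386,003.20
USD 44,386,003.20 × 8.01798 = HKD 355,886,085.94
HKD 355,886,085.94 × 0.123815 = CHF 44,064,035.73
Profit = CHF 44,064,035.73 − CHF 42,890,000.00

Profit: CHF 1,174,035.73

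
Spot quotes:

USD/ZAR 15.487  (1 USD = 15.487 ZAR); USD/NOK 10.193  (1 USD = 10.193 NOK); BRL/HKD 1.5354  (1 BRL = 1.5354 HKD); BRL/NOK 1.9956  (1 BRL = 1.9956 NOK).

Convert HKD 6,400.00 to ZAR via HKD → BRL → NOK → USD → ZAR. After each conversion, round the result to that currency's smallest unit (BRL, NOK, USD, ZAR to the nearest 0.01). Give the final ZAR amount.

ZAR 12,638.48

HKD 6,400.00 ÷ 1.5354 = BRL 4,168.29
BRL 4,168.29 × 1.9956 = NOK 8,318.24
NOK 8,318.24 ÷ 10.193 = USD 816.07
USD 816.07 × 15.487 = ZAR 12,638.48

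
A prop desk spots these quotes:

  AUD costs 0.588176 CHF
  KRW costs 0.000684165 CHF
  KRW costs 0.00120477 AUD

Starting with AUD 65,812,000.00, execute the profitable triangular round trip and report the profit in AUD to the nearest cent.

Profit: AUD 2,352,096.10

Profitable loop is AUD → CHF → KRW → AUD:
AUD 65,812,000.00 × 0.588176 = CHF 38,709,038.91
CHF 38,709,038.91 ÷ 0.000684165 = KRW 56,578,513,826
KRW 56,578,513,826 × 0.00120477 = AUD 68,164,096.10
Profit = AUD 68,164,096.10 − AUD 65,812,000.00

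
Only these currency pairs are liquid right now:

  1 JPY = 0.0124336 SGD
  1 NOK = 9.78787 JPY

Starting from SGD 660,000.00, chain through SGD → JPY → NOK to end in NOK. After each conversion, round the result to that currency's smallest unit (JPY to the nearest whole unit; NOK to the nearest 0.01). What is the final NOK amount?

NOK 5,423,240.30

SGD 660,000.00 ÷ 0.0124336 = JPY 53,081,971
JPY 53,081,971 ÷ 9.78787 = NOK 5,423,240.30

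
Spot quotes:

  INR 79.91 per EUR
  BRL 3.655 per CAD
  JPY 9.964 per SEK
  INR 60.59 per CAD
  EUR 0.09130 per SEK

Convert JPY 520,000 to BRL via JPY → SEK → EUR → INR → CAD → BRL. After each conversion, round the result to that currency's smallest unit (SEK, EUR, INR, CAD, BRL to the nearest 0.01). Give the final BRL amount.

JPY 520,000 ÷ 9.964 = SEK 52,187.88
SEK 52,187.88 × 0.09130 = EUR 4,764.75
EUR 4,764.75 × 79.91 = INR 380,751.17
INR 380,751.17 ÷ 60.59 = CAD 6,284.06
CAD 6,284.06 × 3.655 = BRL 22,968.24

BRL 22,968.24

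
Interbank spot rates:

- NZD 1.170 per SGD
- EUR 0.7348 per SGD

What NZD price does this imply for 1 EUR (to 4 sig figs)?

EUR/NZD = 1.592

1 EUR ÷ 0.7348 = 1.36091 SGD
1.36091 SGD × 1.170 = 1.59227 NZD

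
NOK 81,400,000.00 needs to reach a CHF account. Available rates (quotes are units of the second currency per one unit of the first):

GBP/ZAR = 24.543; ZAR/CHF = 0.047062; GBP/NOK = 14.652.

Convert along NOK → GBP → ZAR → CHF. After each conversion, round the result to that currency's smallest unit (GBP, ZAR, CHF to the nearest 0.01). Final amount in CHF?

CHF 6,416,903.71

NOK 81,400,000.00 ÷ 14.652 = GBP 5,555,555.56
GBP 5,555,555.56 × 24.543 = ZAR 136,350,000.11
ZAR 136,350,000.11 × 0.047062 = CHF 6,416,903.71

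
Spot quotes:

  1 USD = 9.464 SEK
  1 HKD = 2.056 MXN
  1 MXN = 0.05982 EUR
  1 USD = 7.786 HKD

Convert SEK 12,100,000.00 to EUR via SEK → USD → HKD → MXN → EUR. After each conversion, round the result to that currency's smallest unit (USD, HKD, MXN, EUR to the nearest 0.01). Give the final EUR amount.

SEK 12,100,000.00 ÷ 9.464 = USD 1,278,529.16
USD 1,278,529.16 × 7.786 = HKD 9,954,628.04
HKD 9,954,628.04 × 2.056 = MXN 20,466,715.25
MXN 20,466,715.25 × 0.05982 = EUR 1,224,318.91

EUR 1,224,318.91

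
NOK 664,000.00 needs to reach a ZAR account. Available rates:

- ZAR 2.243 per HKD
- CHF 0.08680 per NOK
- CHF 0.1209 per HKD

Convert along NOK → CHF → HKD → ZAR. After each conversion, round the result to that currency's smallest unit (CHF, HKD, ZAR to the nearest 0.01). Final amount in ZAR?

NOK 664,000.00 × 0.08680 = CHF 57,635.20
CHF 57,635.20 ÷ 0.1209 = HKD 476,717.95
HKD 476,717.95 × 2.243 = ZAR 1,069,278.36

ZAR 1,069,278.36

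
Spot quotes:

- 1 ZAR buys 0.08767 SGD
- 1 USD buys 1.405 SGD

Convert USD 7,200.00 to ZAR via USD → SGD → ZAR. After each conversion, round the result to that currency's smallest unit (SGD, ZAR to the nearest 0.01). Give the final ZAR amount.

USD 7,200.00 × 1.405 = SGD 10,116.00
SGD 10,116.00 ÷ 0.08767 = ZAR 115,387.25

ZAR 115,387.25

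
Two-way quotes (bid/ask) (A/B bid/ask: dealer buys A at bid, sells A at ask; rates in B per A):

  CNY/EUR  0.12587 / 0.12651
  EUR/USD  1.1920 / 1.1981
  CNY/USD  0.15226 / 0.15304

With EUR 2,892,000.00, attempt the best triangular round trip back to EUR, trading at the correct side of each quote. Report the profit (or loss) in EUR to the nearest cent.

Best loop EUR → CNY → USD → EUR:
EUR 2,892,000.00 ÷ 0.12651 (buy CNY at ask) = CNY 22,859,852.98
CNY 22,859,852.98 × 0.15226 (sell CNY at bid) = USD 3,480,641.21
USD 3,480,641.21 ÷ 1.1981 (buy EUR at ask) = EUR 2,905,134.14

Net profit: EUR 13,134.14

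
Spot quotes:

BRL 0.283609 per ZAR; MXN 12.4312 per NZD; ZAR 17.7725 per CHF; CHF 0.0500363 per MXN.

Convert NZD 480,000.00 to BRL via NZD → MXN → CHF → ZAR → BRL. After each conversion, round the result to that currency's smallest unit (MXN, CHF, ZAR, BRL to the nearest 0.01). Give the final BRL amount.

NZD 480,000.00 × 12.4312 = MXN 5,966,976.00
MXN 5,966,976.00 × 0.0500363 = CHF 298,565.40
CHF 298,565.40 × 17.7725 = ZAR 5,306,253.57
ZAR 5,306,253.57 × 0.283609 = BRL 1,504,901.27

BRL 1,504,901.27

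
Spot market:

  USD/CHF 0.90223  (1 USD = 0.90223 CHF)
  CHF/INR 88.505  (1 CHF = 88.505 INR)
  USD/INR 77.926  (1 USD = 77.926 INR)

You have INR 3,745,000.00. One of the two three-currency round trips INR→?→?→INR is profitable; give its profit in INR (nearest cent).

Profit: INR 92,554.07

Profitable loop is INR → USD → CHF → INR:
INR 3,745,000.00 ÷ 77.926 = USD 48,058.41
USD 48,058.41 × 0.90223 = CHF 43,359.74
CHF 43,359.74 × 88.505 = INR 3,837,554.07
Profit = INR 3,837,554.07 − INR 3,745,000.00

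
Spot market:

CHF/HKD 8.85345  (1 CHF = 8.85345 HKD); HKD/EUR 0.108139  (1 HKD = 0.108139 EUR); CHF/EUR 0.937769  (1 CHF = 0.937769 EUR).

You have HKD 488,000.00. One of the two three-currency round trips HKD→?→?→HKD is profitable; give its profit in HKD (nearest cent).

Profit: HKD 10,217.34

Profitable loop is HKD → EUR → CHF → HKD:
HKD 488,000.00 × 0.108139 = EUR 52,771.83
EUR 52,771.83 ÷ 0.937769 = CHF 56,273.81
CHF 56,273.81 × 8.85345 = HKD 498,217.34
Profit = HKD 498,217.34 − HKD 488,000.00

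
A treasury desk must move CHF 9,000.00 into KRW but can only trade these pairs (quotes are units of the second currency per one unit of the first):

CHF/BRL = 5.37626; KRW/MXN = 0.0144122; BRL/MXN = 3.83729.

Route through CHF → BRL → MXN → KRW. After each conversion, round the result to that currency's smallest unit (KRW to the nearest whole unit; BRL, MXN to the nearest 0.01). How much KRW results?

KRW 12,883,003

CHF 9,000.00 × 5.37626 = BRL 48,386.34
BRL 48,386.34 × 3.83729 = MXN 185,672.42
MXN 185,672.42 ÷ 0.0144122 = KRW 12,883,003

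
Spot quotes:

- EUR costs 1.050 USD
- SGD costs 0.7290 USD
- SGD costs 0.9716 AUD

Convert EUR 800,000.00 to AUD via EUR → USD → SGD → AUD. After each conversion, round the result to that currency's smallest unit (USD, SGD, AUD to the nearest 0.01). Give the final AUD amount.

AUD 1,119,539.09

EUR 800,000.00 × 1.050 = USD 840,000.00
USD 840,000.00 ÷ 0.7290 = SGD 1,152,263.37
SGD 1,152,263.37 × 0.9716 = AUD 1,119,539.09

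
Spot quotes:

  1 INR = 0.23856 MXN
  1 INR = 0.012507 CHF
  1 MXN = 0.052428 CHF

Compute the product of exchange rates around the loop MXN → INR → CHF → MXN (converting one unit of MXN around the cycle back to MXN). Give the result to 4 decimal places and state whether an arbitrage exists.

1.0000 (no arbitrage)

Around MXN → INR → CHF → MXN: 1 ÷ 0.23856 × 0.012507 ÷ 0.052428 = 0.999982
Product ≈ 1 (deviation 0.002%, within rounding noise).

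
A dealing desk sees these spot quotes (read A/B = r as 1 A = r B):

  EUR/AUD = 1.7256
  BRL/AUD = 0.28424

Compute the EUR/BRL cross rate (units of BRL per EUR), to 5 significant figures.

EUR/BRL = 6.0709

1 EUR × 1.7256 = 1.7256 AUD
1.7256 AUD ÷ 0.28424 = 6.07093 BRL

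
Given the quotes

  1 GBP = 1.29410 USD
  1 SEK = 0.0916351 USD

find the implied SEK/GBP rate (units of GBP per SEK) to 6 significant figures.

1 SEK × 0.0916351 = 0.0916351 USD
0.0916351 USD ÷ 1.29410 = 0.0708099 GBP

SEK/GBP = 0.0708099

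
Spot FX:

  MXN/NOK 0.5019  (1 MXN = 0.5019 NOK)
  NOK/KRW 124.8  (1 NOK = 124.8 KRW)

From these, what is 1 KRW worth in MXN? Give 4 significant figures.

1 KRW ÷ 124.8 = 0.00801282 NOK
0.00801282 NOK ÷ 0.5019 = 0.015965 MXN

KRW/MXN = 0.01596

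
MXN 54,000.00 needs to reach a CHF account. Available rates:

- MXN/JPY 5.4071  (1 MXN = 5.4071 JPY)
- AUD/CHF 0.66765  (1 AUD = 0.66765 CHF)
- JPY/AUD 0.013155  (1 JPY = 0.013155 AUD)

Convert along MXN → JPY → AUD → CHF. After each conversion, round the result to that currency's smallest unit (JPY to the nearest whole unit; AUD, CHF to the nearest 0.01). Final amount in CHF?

MXN 54,000.00 × 5.4071 = JPY 291,983
JPY 291,983 × 0.013155 = AUD 3,841.04
AUD 3,841.04 × 0.66765 = CHF 2,564.47

CHF 2,564.47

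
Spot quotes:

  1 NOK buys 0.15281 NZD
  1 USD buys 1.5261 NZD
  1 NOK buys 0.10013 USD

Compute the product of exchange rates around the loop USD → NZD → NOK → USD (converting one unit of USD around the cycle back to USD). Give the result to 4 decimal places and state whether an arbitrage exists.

1.0000 (no arbitrage)

Around USD → NZD → NOK → USD: 1 × 1.5261 ÷ 0.15281 × 0.10013 = 0.999989
Product ≈ 1 (deviation 0.001%, within rounding noise).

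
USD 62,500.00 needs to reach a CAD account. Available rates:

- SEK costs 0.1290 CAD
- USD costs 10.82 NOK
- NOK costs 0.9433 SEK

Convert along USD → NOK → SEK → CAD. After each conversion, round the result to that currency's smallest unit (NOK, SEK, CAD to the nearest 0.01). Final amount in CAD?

USD 62,500.00 × 10.82 = NOK 676,250.00
NOK 676,250.00 × 0.9433 = SEK 637,906.62
SEK 637,906.62 × 0.1290 = CAD 82,289.95

CAD 82,289.95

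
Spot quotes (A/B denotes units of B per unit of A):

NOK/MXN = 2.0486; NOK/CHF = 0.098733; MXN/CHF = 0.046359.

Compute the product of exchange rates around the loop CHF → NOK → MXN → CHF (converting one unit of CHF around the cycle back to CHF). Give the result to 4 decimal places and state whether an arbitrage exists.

Around CHF → NOK → MXN → CHF: 1 ÷ 0.098733 × 2.0486 × 0.046359 = 0.961898
Product < 1; profitable direction is CHF → MXN → NOK → CHF.

0.9619 (arbitrage exists)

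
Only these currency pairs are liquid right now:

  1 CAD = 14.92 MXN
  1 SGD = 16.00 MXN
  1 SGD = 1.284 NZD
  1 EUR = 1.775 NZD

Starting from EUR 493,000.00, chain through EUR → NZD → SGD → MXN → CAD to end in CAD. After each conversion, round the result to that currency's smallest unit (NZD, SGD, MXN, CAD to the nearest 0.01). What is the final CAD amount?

CAD 730,855.32

EUR 493,000.00 × 1.775 = NZD 875,075.00
NZD 875,075.00 ÷ 1.284 = SGD 681,522.59
SGD 681,522.59 × 16.00 = MXN 10,904,361.44
MXN 10,904,361.44 ÷ 14.92 = CAD 730,855.32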